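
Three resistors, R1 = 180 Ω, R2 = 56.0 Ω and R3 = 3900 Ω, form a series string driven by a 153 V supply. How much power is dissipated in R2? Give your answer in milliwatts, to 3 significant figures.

76.6 mW

Since the resistors are in series they all carry the loop current I = V/R_total; the power in any one is I²R.
R_total = 180 + 56.0 + 3900 = 4136 Ω
I = V / R_total = 153 / 4136 = 0.03699 A
P_R2 = I² × R2 = (0.03699)² × 56.0 = 0.07663 W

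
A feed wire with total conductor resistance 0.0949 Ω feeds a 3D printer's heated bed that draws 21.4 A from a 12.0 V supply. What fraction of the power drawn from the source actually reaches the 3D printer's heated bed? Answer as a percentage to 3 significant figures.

The feed wire carries the full 21.4 A.
P_line = I² R_line = (21.40)² × 0.0949 = 43.46 W
P_source = V I = 12.0 × 21.40 = 256.8 W; P_load = 213.3 W
η = P_load / P_source = 213.3 / 256.8 = 0.8308

83.1 %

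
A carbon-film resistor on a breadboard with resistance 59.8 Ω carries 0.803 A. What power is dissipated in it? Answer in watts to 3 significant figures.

Current and resistance are given, so P = I²R is the direct form.
P = (0.8030 A)² × 59.8 Ω = 38.56 W

38.6 W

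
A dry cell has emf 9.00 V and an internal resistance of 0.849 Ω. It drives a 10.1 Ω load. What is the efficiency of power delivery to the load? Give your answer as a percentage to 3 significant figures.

Efficiency is P_load / P_total. With a series r and R sharing the same I, P = I²R for each, so η = R/(R+r).
η = R / (R + r) = 10.1 / (10.1 + 0.849) = 0.9225

92.2 %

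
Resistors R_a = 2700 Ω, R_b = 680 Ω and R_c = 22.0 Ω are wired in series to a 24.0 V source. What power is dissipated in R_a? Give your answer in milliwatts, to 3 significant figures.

134 mW

Every series element carries the same I. Get I from the total resistance, then P = I² × R_a.
R_total = 2700 + 680 + 22.0 = 3402 Ω
I = V / R_total = 24.0 / 3402 = 0.007055 A
P_R_a = I² × R_a = (0.007055)² × 2700 = 0.1344 W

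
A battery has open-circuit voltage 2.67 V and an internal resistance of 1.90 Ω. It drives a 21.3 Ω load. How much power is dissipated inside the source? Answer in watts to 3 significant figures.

0.0252 W

Internal loss is I²r, with I set by the total series resistance r+R.
I = ε / (r + R) = 2.67 / (1.90 + 21.3) = 0.1151 A
P_int = I² r = (0.1151)² × 1.90 = 0.02517 W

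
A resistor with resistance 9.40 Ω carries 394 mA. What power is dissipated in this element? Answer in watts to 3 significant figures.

1.46 W

With I and R stated, P = I²R applies in one step.
P = (0.3940 A)² × 9.40 Ω = 1.459 W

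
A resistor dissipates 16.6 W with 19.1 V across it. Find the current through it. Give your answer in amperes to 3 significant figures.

Inverting the appropriate power form: I = P / V.
I = 16.6 / 19.1 = 0.8691 A

0.869 A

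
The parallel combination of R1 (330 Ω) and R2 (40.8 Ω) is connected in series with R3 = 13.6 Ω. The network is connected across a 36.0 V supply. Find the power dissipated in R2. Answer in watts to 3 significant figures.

16.8 W

Collapse the R1‖R2 pair into one equivalent R_p; then R_p and R3 form a series string.
R_p = (330×40.8)/(330+40.8) = 36.31 Ω
R_total = R_p + 13.6 = 36.31 + 13.6 = 49.91 Ω
I = V / R_total = 36.0 / 49.91 = 0.7213 A
Voltage across the parallel pair: V_p = I × R_p = 0.7213 × 36.31 = 26.19 V
R2 sits across V_p; its power is V_p²/R.
P_R2 = (26.19)² / 40.8 = 16.81 W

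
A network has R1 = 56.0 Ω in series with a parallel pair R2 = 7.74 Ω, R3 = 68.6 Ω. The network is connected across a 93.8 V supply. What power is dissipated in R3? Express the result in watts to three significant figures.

Collapse R2‖R3 to a single equivalent, reducing the network to two series elements.
R_p = (7.74×68.6)/(7.74+68.6) = 6.955 Ω
R_total = 56.0 + 6.955 = 62.96 Ω
I = V / R_total = 93.8 / 62.96 = 1.490 A
Voltage across the parallel pair: V_p = I × R_p = 1.490 × 6.955 = 10.36 V
R3 is across V_p, so use P = V²/R for that branch.
P_R3 = (10.36)² / 68.6 = 1.565 W

1.57 W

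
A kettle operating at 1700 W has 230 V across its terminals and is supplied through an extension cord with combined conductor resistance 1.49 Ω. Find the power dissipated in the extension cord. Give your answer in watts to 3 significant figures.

81.4 W

Only the current and the line resistance are needed for the I²R loss.
I = P / V = 1700 / 230 = 7.391 A through the extension cord.
P_line = I² R_line = (7.391)² × 1.49 = 81.40 W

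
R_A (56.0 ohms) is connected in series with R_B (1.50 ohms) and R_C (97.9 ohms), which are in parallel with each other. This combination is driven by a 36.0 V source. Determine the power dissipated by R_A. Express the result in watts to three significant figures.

22.0 W

Collapse R_B‖R_C to a single equivalent, reducing the network to two series elements.
R_p = (1.50×97.9)/(1.50+97.9) = 1.477 Ω
R_total = 56.0 + 1.477 = 57.48 Ω
I = V / R_total = 36.0 / 57.48 = 0.6263 A
R_A is in the main series path, so its power is I²R_A.
P_R_A = (0.6263)² × 56.0 = 21.97 W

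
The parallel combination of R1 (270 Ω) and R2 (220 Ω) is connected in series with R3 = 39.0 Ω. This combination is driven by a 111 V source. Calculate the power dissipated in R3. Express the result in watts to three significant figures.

18.7 W

First find R_p for the parallel pair, then treat R_p + R3 as a series loop.
R_p = (270×220)/(270+220) = 121.2 Ω
R_total = R_p + 39.0 = 121.2 + 39.0 = 160.2 Ω
I = V / R_total = 111 / 160.2 = 0.6928 A
R3 is the series element, so its power is I²R.
P_R3 = (0.6928)² × 39.0 = 18.72 W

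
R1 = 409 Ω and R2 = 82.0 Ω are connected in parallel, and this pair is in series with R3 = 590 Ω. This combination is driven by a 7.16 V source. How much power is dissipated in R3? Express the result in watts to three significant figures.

0.0698 W

Reduce the parallel combination to a single R_p; the circuit then becomes R_p in series with the remaining resistor.
R_p = (409×82.0)/(409+82.0) = 68.31 Ω
R_total = R_p + 590 = 68.31 + 590 = 658.3 Ω
I = V / R_total = 7.16 / 658.3 = 0.01088 A
All the supply current flows through R3; use P = I²R3.
P_R3 = (0.01088)² × 590 = 0.06979 W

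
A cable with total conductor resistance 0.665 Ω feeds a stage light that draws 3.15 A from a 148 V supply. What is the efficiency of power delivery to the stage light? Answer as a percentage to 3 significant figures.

The cable carries the full 3.15 A.
P_line = I² R_line = (3.150)² × 0.665 = 6.598 W
P_source = V I = 148 × 3.150 = 466.2 W; P_load = 459.6 W
η = P_load / P_source = 459.6 / 466.2 = 0.9858

98.6 %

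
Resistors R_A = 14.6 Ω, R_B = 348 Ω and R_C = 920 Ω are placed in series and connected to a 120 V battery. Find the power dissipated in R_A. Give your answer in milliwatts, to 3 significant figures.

Every series element carries the same I. Get I from the total resistance, then P = I² × R_A.
R_total = 14.6 + 348 + 920 = 1283 Ω
I = V / R_total = 120 / 1283 = 0.09356 A
P_R_A = I² × R_A = (0.09356)² × 14.6 = 0.1278 W

128 mW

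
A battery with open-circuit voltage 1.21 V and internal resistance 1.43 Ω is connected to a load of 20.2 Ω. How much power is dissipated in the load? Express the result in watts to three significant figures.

Load and internal resistance form a series loop — compute the loop current, then the load power via I²R.
I = ε / (r + R) = 1.21 / (1.43 + 20.2) = 0.05594 A
P_load = I² R = (0.05594)² × 20.2 = 0.06321 W

0.0632 W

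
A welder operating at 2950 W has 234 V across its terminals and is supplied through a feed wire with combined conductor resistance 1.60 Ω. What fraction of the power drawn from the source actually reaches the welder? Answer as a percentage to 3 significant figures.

I = P / V = 2950 / 234 = 12.61 A through the feed wire.
P_line = I² R_line = (12.61)² × 1.60 = 254.3 W
P_source = P_load + P_line = 2950 + 254.3 = 3204 W
η = P_load / P_source = 2950 / 3204 = 0.9206

92.1 %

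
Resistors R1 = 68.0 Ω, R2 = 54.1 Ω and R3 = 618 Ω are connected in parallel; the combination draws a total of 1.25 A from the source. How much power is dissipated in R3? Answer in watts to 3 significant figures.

2.09 W

The branches share the same voltage, but only the total current is given — find V from the equivalent resistance first.
1/R_eq = 1/68.0 + 1/54.1 + 1/618 ⇒ R_eq = 28.73 Ω
V = I_total × R_eq = 1.250 × 28.73 = 35.91 V
P_R3 = V² / R3 = (35.91)² / 618 = 2.087 W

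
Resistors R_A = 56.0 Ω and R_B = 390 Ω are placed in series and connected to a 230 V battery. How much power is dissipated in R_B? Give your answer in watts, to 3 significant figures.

104 W

In a series string the same current flows through every resistor — find that current, then P = I²R for the one we want.
R_total = 56.0 + 390 = 446.0 Ω
I = V / R_total = 230 / 446.0 = 0.5157 A
P_R_B = I² × R_B = (0.5157)² × 390 = 103.7 W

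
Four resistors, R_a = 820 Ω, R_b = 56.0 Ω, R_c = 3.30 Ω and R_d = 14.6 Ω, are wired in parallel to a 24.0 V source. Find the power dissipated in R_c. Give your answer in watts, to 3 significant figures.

The supply voltage appears across each parallel branch — just use P = V²/R_c.
P_R_c = V² / R_c = (24.0)² / 3.30 Ω = 174.5 W

175 W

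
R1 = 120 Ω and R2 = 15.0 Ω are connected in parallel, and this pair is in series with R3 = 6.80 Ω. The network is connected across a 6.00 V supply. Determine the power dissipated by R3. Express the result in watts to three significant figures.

0.604 W

Collapse the R1‖R2 pair into one equivalent R_p; then R_p and R3 form a series string.
R_p = (120×15.0)/(120+15.0) = 13.33 Ω
R_total = R_p + 6.80 = 13.33 + 6.80 = 20.13 Ω
I = V / R_total = 6.00 / 20.13 = 0.2980 A
All the supply current flows through R3; use P = I²R3.
P_R3 = (0.2980)² × 6.80 = 0.6039 W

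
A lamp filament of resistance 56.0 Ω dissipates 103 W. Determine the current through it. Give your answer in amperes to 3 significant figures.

1.36 A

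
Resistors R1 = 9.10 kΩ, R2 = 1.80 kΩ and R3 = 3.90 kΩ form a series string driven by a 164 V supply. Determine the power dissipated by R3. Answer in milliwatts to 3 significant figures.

479 mW

The current is common to all series resistors; compute it, then apply P = I²R for the target.
R_total = (9.10 + 1.80 + 3.90) kΩ = 14800 Ω
I = V / R_total = 164 / 14800 = 0.01108 A
P_R3 = I² × R3 = (0.01108)² × 3900 = 0.4789 W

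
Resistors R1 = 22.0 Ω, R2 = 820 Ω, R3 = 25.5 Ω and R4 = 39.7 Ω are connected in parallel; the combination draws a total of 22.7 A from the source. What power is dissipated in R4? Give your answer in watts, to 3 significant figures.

We need the common branch voltage; get it from I_total × R_eq, then P = V²/R for the branch.
1/R_eq = 1/22.0 + 1/820 + 1/25.5 + 1/39.7 ⇒ R_eq = 9.003 Ω
V = I_total × R_eq = 22.70 × 9.003 = 204.4 V
P_R4 = V² / R4 = (204.4)² / 39.7 = 1052 W

1050 W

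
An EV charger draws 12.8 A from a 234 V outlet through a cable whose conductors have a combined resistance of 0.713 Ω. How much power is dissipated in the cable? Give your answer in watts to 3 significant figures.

The cable and load are in series, so the same current flows in both; the loss is I²R_line.
The cable carries the full 12.8 A.
P_line = I² R_line = (12.80)² × 0.713 = 116.8 W

117 W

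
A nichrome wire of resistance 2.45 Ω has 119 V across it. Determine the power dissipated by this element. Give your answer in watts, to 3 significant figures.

5780 W

With V across and R both known, P = V²/R gives the dissipation directly.
P = (119 V)² / 2.45 Ω = 5780 W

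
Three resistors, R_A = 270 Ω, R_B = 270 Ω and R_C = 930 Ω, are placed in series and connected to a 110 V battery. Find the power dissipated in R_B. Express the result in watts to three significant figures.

Series elements share the same current, so find I first, then use P = I²R.
R_total = 270 + 270 + 930 = 1470 Ω
I = V / R_total = 110 / 1470 = 0.07483 A
P_R_B = I² × R_B = (0.07483)² × 270 = 1.512 W

1.51 W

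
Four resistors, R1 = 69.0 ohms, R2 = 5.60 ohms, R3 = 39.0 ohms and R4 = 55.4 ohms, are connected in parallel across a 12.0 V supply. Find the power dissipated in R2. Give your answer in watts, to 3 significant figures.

Each parallel branch sees the full supply voltage, so P = V²/R applies directly to the target branch.
P_R2 = V² / R2 = (12.0)² / 5.60 Ω = 25.71 W

25.7 W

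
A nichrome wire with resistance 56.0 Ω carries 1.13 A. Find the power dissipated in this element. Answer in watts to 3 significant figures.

Current and resistance are given, so P = I²R is the direct form.
P = (1.130 A)² × 56.0 Ω = 71.51 W

71.5 W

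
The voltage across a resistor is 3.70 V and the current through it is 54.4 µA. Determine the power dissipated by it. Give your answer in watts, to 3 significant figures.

0.000201 W

With V and I both given, power follows immediately from P = V I.
P = 3.70 V × 0.00005440 A = 0.0002013 W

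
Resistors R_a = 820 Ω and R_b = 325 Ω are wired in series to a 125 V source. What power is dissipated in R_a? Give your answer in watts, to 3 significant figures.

9.77 W

Series elements share the same current, so find I first, then use P = I²R.
R_total = 820 + 325 = 1145 Ω
I = V / R_total = 125 / 1145 = 0.1092 A
P_R_a = I² × R_a = (0.1092)² × 820 = 9.773 W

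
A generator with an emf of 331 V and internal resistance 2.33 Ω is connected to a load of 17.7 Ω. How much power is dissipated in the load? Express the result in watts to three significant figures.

Load and internal resistance form a series loop — compute the loop current, then the load power via I²R.
I = ε / (r + R) = 331 / (2.33 + 17.7) = 16.53 A
P_load = I² R = (16.53)² × 17.7 = 4834 W

4830 W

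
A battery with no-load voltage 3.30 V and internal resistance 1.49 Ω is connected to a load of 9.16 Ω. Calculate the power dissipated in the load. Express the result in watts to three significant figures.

Find the circuit current first, then P = I²R for the load (series elements share I).
I = ε / (r + R) = 3.30 / (1.49 + 9.16) = 0.3099 A
P_load = I² R = (0.3099)² × 9.16 = 0.8795 W

0.879 W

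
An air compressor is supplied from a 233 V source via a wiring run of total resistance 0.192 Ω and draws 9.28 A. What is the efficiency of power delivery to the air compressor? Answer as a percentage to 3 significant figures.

99.2 %

The wiring run carries the full 9.28 A.
P_line = I² R_line = (9.280)² × 0.192 = 16.53 W
P_source = V I = 233 × 9.280 = 2162 W; P_load = 2146 W
η = P_load / P_source = 2146 / 2162 = 0.9924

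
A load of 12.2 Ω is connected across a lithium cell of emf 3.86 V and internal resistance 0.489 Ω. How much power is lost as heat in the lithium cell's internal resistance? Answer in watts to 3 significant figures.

r is in series with the load, so it carries the full circuit current — the loss in it is I²r.
I = ε / (r + R) = 3.86 / (0.489 + 12.2) = 0.3042 A
P_int = I² r = (0.3042)² × 0.489 = 0.04525 W

0.0453 W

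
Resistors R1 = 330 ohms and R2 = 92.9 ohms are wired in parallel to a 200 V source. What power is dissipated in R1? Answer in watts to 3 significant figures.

121 W

Every branch has 200 V across it, so for R1 the power is simply V²/R.
P_R1 = V² / R1 = (200)² / 330 Ω = 121.2 W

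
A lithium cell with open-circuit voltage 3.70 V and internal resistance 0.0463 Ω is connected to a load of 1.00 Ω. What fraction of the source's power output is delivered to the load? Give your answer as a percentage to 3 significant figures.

95.6 %

η = P_load/(P_load+P_int) = I²R/(I²R+I²r) = R/(R+r) — the I² cancels for series elements.
η = R / (R + r) = 1.00 / (1.00 + 0.0463) = 0.9557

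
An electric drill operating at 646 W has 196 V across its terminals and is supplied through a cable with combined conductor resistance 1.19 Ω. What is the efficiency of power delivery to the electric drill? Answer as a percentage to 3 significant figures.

I = P / V = 646 / 196 = 3.296 A through the cable.
P_line = I² R_line = (3.296)² × 1.19 = 12.93 W
P_source = P_load + P_line = 646.0 + 12.93 = 658.9 W
η = P_load / P_source = 646.0 / 658.9 = 0.9804

98.0 %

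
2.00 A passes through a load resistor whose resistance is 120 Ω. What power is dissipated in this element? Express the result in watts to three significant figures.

480 W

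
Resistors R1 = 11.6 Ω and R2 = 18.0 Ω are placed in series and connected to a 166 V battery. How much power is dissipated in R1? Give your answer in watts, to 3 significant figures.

365 W

Series elements share the same current, so find I first, then use P = I²R.
R_total = 11.6 + 18.0 = 29.60 Ω
I = V / R_total = 166 / 29.60 = 5.608 A
P_R1 = I² × R1 = (5.608)² × 11.6 = 364.8 W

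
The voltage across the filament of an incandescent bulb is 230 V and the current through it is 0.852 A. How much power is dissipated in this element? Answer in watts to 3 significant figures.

196 W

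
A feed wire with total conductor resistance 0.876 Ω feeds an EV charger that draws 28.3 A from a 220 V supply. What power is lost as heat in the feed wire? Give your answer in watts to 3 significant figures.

702 W

The feed wire and load are in series, so the same current flows in both; the loss is I²R_line.
The feed wire carries the full 28.3 A.
P_line = I² R_line = (28.30)² × 0.876 = 701.6 W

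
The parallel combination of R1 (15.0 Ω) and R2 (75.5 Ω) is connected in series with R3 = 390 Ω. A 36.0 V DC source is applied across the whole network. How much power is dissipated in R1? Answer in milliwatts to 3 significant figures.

83.5 mW

Combine R1 and R2 into their parallel equivalent first, reducing the network to two series resistors.
R_p = (15.0×75.5)/(15.0+75.5) = 12.51 Ω
R_total = R_p + 390 = 12.51 + 390 = 402.5 Ω
I = V / R_total = 36.0 / 402.5 = 0.08944 A
Voltage across the parallel pair: V_p = I × R_p = 0.08944 × 12.51 = 1.119 V
Use P = V²/R for R1 with V = V_p.
P_R1 = (1.119)² / 15.0 = 0.08351 W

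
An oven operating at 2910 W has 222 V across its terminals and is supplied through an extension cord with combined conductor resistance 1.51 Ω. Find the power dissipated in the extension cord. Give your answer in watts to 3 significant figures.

259 W

The extension cord is a series resistance carrying the load current; its dissipation is I²R_line.
I = P / V = 2910 / 222 = 13.11 A through the extension cord.
P_line = I² R_line = (13.11)² × 1.51 = 259.5 W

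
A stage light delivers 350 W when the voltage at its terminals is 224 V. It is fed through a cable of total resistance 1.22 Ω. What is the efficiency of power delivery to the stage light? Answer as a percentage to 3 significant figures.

I = P / V = 350 / 224 = 1.562 A through the cable.
P_line = I² R_line = (1.562)² × 1.22 = 2.979 W
P_source = P_load + P_line = 350.0 + 2.979 = 353.0 W
η = P_load / P_source = 350.0 / 353.0 = 0.9916

99.2 %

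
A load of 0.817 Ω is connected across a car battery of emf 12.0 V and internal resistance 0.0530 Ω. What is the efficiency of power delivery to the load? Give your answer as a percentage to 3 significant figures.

93.9 %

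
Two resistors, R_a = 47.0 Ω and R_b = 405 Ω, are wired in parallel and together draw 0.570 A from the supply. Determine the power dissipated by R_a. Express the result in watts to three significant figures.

12.3 W

We need the common branch voltage; get it from I_total × R_eq, then P = V²/R for the branch.
1/R_eq = 1/47.0 + 1/405 ⇒ R_eq = 42.11 Ω
V = I_total × R_eq = 0.5700 × 42.11 = 24.00 V
P_R_a = V² / R_a = (24.00)² / 47.0 = 12.26 W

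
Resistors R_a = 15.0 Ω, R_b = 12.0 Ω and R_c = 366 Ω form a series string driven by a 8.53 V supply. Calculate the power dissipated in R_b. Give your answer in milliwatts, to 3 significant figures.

5.65 mW

Since the resistors are in series they all carry the loop current I = V/R_total; the power in any one is I²R.
R_total = 15.0 + 12.0 + 366 = 393.0 Ω
I = V / R_total = 8.53 / 393.0 = 0.02170 A
P_R_b = I² × R_b = (0.02170)² × 12.0 = 0.005653 W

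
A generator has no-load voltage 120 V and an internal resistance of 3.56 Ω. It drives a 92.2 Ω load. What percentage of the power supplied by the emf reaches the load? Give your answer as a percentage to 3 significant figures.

96.3 %

The source delivers εI, of which I²R reaches the load and I²r is lost; since I is common, η = R/(R+r).
η = R / (R + r) = 92.2 / (92.2 + 3.56) = 0.9628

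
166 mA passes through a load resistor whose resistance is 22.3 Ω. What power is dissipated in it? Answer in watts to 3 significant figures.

0.614 W

Current and resistance are given, so P = I²R is the direct form.
P = (0.1660 A)² × 22.3 Ω = 0.6145 W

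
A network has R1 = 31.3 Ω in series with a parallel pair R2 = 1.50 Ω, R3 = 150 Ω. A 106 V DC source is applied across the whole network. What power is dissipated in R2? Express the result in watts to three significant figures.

15.4 W

Collapse R2‖R3 to a single equivalent, reducing the network to two series elements.
R_p = (1.50×150)/(1.50+150) = 1.485 Ω
R_total = 31.3 + 1.485 = 32.79 Ω
I = V / R_total = 106 / 32.79 = 3.233 A
Voltage across the parallel pair: V_p = I × R_p = 3.233 × 1.485 = 4.802 V
R2 is across V_p, so use P = V²/R for that branch.
P_R2 = (4.802)² / 1.50 = 15.37 W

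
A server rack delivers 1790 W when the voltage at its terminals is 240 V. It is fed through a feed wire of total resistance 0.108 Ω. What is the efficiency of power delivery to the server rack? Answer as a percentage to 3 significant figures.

99.7 %

I = P / V = 1790 / 240 = 7.458 A through the feed wire.
P_line = I² R_line = (7.458)² × 0.108 = 6.008 W
P_source = P_load + P_line = 1790 + 6.008 = 1796 W
η = P_load / P_source = 1790 / 1796 = 0.9967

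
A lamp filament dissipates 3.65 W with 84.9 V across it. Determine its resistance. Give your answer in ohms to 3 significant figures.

1970 Ω

Inverting the appropriate power form: R = V² / P.
R = (84.9)² / 3.65 = 1975 Ω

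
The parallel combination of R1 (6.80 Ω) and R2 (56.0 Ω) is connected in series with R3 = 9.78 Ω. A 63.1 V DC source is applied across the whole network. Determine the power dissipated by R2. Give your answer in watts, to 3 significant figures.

First find R_p for the parallel pair, then treat R_p + R3 as a series loop.
R_p = (6.80×56.0)/(6.80+56.0) = 6.064 Ω
R_total = R_p + 9.78 = 6.064 + 9.78 = 15.84 Ω
I = V / R_total = 63.1 / 15.84 = 3.983 A
Voltage across the parallel pair: V_p = I × R_p = 3.983 × 6.064 = 24.15 V
Use P = V²/R for R2 with V = V_p.
P_R2 = (24.15)² / 56.0 = 10.41 W

10.4 W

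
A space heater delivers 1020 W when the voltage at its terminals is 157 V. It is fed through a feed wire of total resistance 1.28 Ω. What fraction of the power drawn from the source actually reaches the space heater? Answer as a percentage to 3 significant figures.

I = P / V = 1020 / 157 = 6.497 A through the feed wire.
P_line = I² R_line = (6.497)² × 1.28 = 54.03 W
P_source = P_load + P_line = 1020 + 54.03 = 1074 W
η = P_load / P_source = 1020 / 1074 = 0.9497

95.0 %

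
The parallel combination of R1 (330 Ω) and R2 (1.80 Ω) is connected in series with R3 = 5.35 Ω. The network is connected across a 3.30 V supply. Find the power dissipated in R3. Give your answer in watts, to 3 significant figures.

1.14 W

Collapse the R1‖R2 pair into one equivalent R_p; then R_p and R3 form a series string.
R_p = (330×1.80)/(330+1.80) = 1.790 Ω
R_total = R_p + 5.35 = 1.790 + 5.35 = 7.140 Ω
I = V / R_total = 3.30 / 7.140 = 0.4622 A
All the supply current flows through R3; use P = I²R3.
P_R3 = (0.4622)² × 5.35 = 1.143 W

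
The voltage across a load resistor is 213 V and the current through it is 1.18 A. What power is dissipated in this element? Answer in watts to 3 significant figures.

With V and I both given, power follows immediately from P = V I.
P = 213 V × 1.180 A = 251.3 W

251 W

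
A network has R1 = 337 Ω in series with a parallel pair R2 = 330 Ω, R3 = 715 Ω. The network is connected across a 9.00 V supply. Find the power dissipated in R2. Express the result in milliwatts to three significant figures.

39.5 mW

Replace R2 and R3 with their parallel equivalent so the circuit becomes R1 in series with R_p.
R_p = (330×715)/(330+715) = 225.8 Ω
R_total = 337 + 225.8 = 562.8 Ω
I = V / R_total = 9.00 / 562.8 = 0.01599 A
Voltage across the parallel pair: V_p = I × R_p = 0.01599 × 225.8 = 3.611 V
R2 is across V_p, so use P = V²/R for that branch.
P_R2 = (3.611)² / 330 = 0.03951 W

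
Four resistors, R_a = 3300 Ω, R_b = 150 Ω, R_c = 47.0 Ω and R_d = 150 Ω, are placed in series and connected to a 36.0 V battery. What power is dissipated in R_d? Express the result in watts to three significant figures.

0.0146 W

Since the resistors are in series they all carry the loop current I = V/R_total; the power in any one is I²R.
R_total = 3300 + 150 + 47.0 + 150 = 3647 Ω
I = V / R_total = 36.0 / 3647 = 0.009871 A
P_R_d = I² × R_d = (0.009871)² × 150 = 0.01462 W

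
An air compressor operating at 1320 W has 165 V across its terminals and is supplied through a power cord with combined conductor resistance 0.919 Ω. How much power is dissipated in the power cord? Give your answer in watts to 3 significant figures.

58.8 W

Only the current and the line resistance are needed for the I²R loss.
I = P / V = 1320 / 165 = 8.000 A through the power cord.
P_line = I² R_line = (8.000)² × 0.919 = 58.82 W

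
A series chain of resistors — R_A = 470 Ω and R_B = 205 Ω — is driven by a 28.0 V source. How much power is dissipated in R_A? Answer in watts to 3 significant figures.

Series elements share the same current, so find I first, then use P = I²R.
R_total = 470 + 205 = 675.0 Ω
I = V / R_total = 28.0 / 675.0 = 0.04148 A
P_R_A = I² × R_A = (0.04148)² × 470 = 0.8087 W

0.809 W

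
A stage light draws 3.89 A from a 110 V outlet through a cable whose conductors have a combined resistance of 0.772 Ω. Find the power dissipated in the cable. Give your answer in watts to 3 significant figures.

11.7 W

Line loss is just I²R for the cable — we know both I and R_line directly.
The cable carries the full 3.89 A.
P_line = I² R_line = (3.890)² × 0.772 = 11.68 W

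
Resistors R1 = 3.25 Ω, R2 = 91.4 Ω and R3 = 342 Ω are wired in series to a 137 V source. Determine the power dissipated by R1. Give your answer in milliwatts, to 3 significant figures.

320 mW

Every series element carries the same I. Get I from the total resistance, then P = I² × R1.
R_total = 3.25 + 91.4 + 342 = 436.6 Ω
I = V / R_total = 137 / 436.6 = 0.3138 A
P_R1 = I² × R1 = (0.3138)² × 3.25 = 0.3199 W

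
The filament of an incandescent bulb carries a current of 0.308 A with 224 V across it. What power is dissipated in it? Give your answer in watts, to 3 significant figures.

With V and I both given, power follows immediately from P = V I.
P = 224 V × 0.3080 A = 68.99 W

69.0 W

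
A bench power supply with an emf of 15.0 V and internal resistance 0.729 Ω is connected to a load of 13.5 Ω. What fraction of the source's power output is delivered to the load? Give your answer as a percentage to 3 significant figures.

Both r and R carry the same current, so the power split is just the resistance split: η = R/(R+r).
η = R / (R + r) = 13.5 / (13.5 + 0.729) = 0.9488

94.9 %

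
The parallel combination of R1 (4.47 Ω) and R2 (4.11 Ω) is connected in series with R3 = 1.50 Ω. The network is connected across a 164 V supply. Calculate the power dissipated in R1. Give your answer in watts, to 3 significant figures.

2080 W

Collapse the R1‖R2 pair into one equivalent R_p; then R_p and R3 form a series string.
R_p = (4.47×4.11)/(4.47+4.11) = 2.141 Ω
R_total = R_p + 1.50 = 2.141 + 1.50 = 3.641 Ω
I = V / R_total = 164 / 3.641 = 45.04 A
Voltage across the parallel pair: V_p = I × R_p = 45.04 × 2.141 = 96.44 V
R1 sits across V_p; its power is V_p²/R.
P_R1 = (96.44)² / 4.47 = 2081 W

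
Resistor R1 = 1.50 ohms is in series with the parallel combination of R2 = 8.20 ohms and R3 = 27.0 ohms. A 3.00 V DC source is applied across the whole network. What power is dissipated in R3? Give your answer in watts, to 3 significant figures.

0.217 W

Collapse R2‖R3 to a single equivalent, reducing the network to two series elements.
R_p = (8.20×27.0)/(8.20+27.0) = 6.290 Ω
R_total = 1.50 + 6.290 = 7.790 Ω
I = V / R_total = 3.00 / 7.790 = 0.3851 A
Voltage across the parallel pair: V_p = I × R_p = 0.3851 × 6.290 = 2.422 V
With V_p across R3, its power is V_p²/R3.
P_R3 = (2.422)² / 27.0 = 0.2173 W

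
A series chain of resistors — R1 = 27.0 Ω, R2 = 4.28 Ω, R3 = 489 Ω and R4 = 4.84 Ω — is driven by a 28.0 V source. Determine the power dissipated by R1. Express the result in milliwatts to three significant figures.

Since the resistors are in series they all carry the loop current I = V/R_total; the power in any one is I²R.
R_total = 27.0 + 4.28 + 489 + 4.84 = 525.1 Ω
I = V / R_total = 28.0 / 525.1 = 0.05332 A
P_R1 = I² × R1 = (0.05332)² × 27.0 = 0.07676 W

76.8 mW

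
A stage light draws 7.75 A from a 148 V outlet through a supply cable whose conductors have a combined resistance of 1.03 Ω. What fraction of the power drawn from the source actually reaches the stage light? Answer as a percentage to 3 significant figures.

94.6 %

The supply cable carries the full 7.75 A.
P_line = I² R_line = (7.750)² × 1.03 = 61.86 W
P_source = V I = 148 × 7.750 = 1147 W; P_load = 1085 W
η = P_load / P_source = 1085 / 1147 = 0.9461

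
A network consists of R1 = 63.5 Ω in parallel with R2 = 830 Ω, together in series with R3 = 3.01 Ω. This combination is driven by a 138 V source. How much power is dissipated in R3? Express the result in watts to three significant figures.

14.9 W

Reduce the parallel combination to a single R_p; the circuit then becomes R_p in series with the remaining resistor.
R_p = (63.5×830)/(63.5+830) = 58.99 Ω
R_total = R_p + 3.01 = 58.99 + 3.01 = 62.00 Ω
I = V / R_total = 138 / 62.00 = 2.226 A
All the supply current flows through R3; use P = I²R3.
P_R3 = (2.226)² × 3.01 = 14.91 W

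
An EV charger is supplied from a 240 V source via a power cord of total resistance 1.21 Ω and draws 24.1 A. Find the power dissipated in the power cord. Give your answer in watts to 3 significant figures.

The power cord and load are in series, so the same current flows in both; the loss is I²R_line.
The power cord carries the full 24.1 A.
P_line = I² R_line = (24.10)² × 1.21 = 702.8 W

703 W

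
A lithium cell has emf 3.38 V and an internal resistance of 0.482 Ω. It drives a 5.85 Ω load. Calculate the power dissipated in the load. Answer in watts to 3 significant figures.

1.67 W

Load and internal resistance form a series loop — compute the loop current, then the load power via I²R.
I = ε / (r + R) = 3.38 / (0.482 + 5.85) = 0.5338 A
P_load = I² R = (0.5338)² × 5.85 = 1.667 W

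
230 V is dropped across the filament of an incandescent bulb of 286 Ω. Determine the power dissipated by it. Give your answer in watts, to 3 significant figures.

185 W

V and R are stated; P = V²/R avoids computing the current.
P = (230 V)² / 286 Ω = 185.0 W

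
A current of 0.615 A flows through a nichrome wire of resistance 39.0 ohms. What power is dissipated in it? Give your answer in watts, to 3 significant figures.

With I and R stated, P = I²R applies in one step.
P = (0.6150 A)² × 39.0 Ω = 14.75 W

14.8 W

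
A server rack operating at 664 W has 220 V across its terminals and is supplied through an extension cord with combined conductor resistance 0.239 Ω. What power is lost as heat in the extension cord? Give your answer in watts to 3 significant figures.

2.18 W

Only the current and the line resistance are needed for the I²R loss.
I = P / V = 664 / 220 = 3.018 A through the extension cord.
P_line = I² R_line = (3.018)² × 0.239 = 2.177 W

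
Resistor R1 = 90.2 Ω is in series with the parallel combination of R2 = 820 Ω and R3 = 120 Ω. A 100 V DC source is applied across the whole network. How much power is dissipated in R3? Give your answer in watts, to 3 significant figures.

24.0 W

Reduce the parallel pair to R_p first; the network is then a simple series string.
R_p = (820×120)/(820+120) = 104.7 Ω
R_total = 90.2 + 104.7 = 194.9 Ω
I = V / R_total = 100 / 194.9 = 0.5131 A
Voltage across the parallel pair: V_p = I × R_p = 0.5131 × 104.7 = 53.72 V
R3 sees V_p directly, so P = V_p² / R3.
P_R3 = (53.72)² / 120 = 24.04 W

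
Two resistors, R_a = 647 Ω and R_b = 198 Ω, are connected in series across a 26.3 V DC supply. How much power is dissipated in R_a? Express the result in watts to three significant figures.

0.627 W

In a series string the same current flows through every resistor — find that current, then P = I²R for the one we want.
R_total = 647 + 198 = 845.0 Ω
I = V / R_total = 26.3 / 845.0 = 0.03112 A
P_R_a = I² × R_a = (0.03112)² × 647 = 0.6268 W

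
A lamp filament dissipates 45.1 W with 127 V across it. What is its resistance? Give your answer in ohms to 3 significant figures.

Inverting the appropriate power form: R = V² / P.
R = (127)² / 45.1 = 357.6 Ω

358 Ω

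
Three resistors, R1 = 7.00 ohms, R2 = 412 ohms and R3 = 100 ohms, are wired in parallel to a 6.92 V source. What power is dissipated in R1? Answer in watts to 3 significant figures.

The supply voltage appears across each parallel branch — just use P = V²/R1.
P_R1 = V² / R1 = (6.92)² / 7.00 Ω = 6.841 W

6.84 W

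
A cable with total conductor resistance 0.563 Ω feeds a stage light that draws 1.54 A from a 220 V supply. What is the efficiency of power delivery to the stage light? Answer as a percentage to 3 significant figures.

99.6 %

The cable carries the full 1.54 A.
P_line = I² R_line = (1.540)² × 0.563 = 1.335 W
P_source = V I = 220 × 1.540 = 338.8 W; P_load = 337.5 W
η = P_load / P_source = 337.5 / 338.8 = 0.9961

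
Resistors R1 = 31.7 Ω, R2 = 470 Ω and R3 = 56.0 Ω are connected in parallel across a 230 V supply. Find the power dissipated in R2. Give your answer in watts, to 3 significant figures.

113 W

R2 sits directly across the source, so P = V²/R with V = 230 V.
P_R2 = V² / R2 = (230)² / 470 Ω = 112.6 W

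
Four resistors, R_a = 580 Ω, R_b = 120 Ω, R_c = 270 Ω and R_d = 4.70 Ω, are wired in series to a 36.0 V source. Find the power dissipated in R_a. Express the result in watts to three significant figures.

0.791 W

Series elements share the same current, so find I first, then use P = I²R.
R_total = 580 + 120 + 270 + 4.70 = 974.7 Ω
I = V / R_total = 36.0 / 974.7 = 0.03693 A
P_R_a = I² × R_a = (0.03693)² × 580 = 0.7912 W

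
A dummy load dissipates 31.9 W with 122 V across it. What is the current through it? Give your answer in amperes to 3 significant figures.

0.261 A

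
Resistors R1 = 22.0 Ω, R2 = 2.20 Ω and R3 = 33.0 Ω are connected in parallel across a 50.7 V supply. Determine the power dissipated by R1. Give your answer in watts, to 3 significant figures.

R1 sits directly across the source, so P = V²/R with V = 50.7 V.
P_R1 = V² / R1 = (50.7)² / 22.0 Ω = 116.8 W

117 W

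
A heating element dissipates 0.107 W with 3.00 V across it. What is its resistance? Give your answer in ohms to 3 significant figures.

Inverting the appropriate power form: R = V² / P.
R = (3.00)² / 0.107 = 84.11 Ω

84.1 Ω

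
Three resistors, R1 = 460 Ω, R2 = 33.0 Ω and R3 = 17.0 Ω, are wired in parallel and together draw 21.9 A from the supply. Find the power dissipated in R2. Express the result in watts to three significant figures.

The branches share the same voltage, but only the total current is given — find V from the equivalent resistance first.
1/R_eq = 1/460 + 1/33.0 + 1/17.0 ⇒ R_eq = 10.95 Ω
V = I_total × R_eq = 21.90 × 10.95 = 239.9 V
P_R2 = V² / R2 = (239.9)² / 33.0 = 1744 W

1740 W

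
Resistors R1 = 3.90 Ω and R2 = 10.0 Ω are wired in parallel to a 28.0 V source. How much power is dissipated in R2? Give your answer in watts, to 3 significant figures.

78.4 W

The supply voltage appears across each parallel branch — just use P = V²/R2.
P_R2 = V² / R2 = (28.0)² / 10.0 Ω = 78.40 W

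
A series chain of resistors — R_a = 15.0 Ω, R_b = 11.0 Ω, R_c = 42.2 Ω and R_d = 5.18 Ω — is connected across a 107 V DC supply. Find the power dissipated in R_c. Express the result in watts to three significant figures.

Series elements share the same current, so find I first, then use P = I²R.
R_total = 15.0 + 11.0 + 42.2 + 5.18 = 73.38 Ω
I = V / R_total = 107 / 73.38 = 1.458 A
P_R_c = I² × R_c = (1.458)² × 42.2 = 89.73 W

89.7 W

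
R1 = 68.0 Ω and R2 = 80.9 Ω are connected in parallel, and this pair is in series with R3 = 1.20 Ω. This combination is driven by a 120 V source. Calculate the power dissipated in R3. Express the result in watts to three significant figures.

Collapse the R1‖R2 pair into one equivalent R_p; then R_p and R3 form a series string.
R_p = (68.0×80.9)/(68.0+80.9) = 36.95 Ω
R_total = R_p + 1.20 = 36.95 + 1.20 = 38.15 Ω
I = V / R_total = 120 / 38.15 = 3.146 A
R3 is the series element, so its power is I²R.
P_R3 = (3.146)² × 1.20 = 11.88 W

11.9 W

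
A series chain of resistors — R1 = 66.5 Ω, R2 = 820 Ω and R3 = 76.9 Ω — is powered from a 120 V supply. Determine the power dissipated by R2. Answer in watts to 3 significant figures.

Every series element carries the same I. Get I from the total resistance, then P = I² × R2.
R_total = 66.5 + 820 + 76.9 = 963.4 Ω
I = V / R_total = 120 / 963.4 = 0.1246 A
P_R2 = I² × R2 = (0.1246)² × 820 = 12.72 W

12.7 W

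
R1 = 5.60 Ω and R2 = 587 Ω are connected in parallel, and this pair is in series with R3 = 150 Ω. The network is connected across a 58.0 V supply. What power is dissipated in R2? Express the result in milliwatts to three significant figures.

First find R_p for the parallel pair, then treat R_p + R3 as a series loop.
R_p = (5.60×587)/(5.60+587) = 5.547 Ω
R_total = R_p + 150 = 5.547 + 150 = 155.5 Ω
I = V / R_total = 58.0 / 155.5 = 0.3729 A
Voltage across the parallel pair: V_p = I × R_p = 0.3729 × 5.547 = 2.068 V
Use P = V²/R for R2 with V = V_p.
P_R2 = (2.068)² / 587 = 0.007288 W

7.29 mW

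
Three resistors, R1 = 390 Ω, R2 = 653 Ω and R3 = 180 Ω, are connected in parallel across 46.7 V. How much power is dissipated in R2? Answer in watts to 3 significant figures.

3.34 W

Each parallel branch sees the full supply voltage, so P = V²/R applies directly to the target branch.
P_R2 = V² / R2 = (46.7)² / 653 Ω = 3.340 W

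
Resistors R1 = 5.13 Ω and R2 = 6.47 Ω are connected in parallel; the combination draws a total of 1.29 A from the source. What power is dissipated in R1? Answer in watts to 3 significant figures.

2.66 W

We need the common branch voltage; get it from I_total × R_eq, then P = V²/R for the branch.
1/R_eq = 1/5.13 + 1/6.47 ⇒ R_eq = 2.861 Ω
V = I_total × R_eq = 1.290 × 2.861 = 3.691 V
P_R1 = V² / R1 = (3.691)² / 5.13 = 2.656 W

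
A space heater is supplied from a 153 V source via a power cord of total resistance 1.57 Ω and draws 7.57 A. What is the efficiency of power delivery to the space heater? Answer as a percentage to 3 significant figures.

92.2 %

The power cord carries the full 7.57 A.
P_line = I² R_line = (7.570)² × 1.57 = 89.97 W
P_source = V I = 153 × 7.570 = 1158 W; P_load = 1068 W
η = P_load / P_source = 1068 / 1158 = 0.9223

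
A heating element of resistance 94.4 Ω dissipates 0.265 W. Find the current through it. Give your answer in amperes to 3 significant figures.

Rearranging the power relation for the two known quantities gives I = √(P / R).
I = √(0.265 / 94.4) = 0.05298 A

0.0530 A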